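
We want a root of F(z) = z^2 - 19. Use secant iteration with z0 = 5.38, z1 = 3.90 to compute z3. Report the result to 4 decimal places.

F(5.38) = 9.944400, F(3.90) = -3.790000
z2 = 3.900000 − (-3.790000)·(3.900000 − 5.380000) / (-3.790000 − 9.944400) = 3.900000 − (5.609200)/(-13.734400) = 4.308405
F(4.308405) = -0.437645
z3 = 4.308405 − (-0.437645)·(4.308405 − 3.900000) / (-0.437645 − (-3.790000)) = 4.308405 − (-0.178736)/(3.352355) = 4.361722

4.3617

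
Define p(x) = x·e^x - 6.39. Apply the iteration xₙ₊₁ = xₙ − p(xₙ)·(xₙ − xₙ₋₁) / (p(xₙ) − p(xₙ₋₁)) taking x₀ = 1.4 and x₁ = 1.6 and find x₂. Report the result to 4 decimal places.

p(1.4) = -0.712720, p(1.6) = 1.534852
x₂ = 1.600000 − 1.534852·(1.600000 − 1.400000) / (1.534852 − (-0.712720)) = 1.600000 − (0.306970)/(2.247572) = 1.463421

1.4634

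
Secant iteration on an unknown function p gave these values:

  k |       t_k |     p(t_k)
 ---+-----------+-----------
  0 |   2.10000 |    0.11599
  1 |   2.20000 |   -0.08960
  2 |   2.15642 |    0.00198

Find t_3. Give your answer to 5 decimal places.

t_3 = 2.15642 − 0.00198·(2.15642 − 2.20000) / (0.00198 − (-0.08960))
   = 2.15642 − (-0.0000863)/(0.0915800) = 2.1573622

2.15736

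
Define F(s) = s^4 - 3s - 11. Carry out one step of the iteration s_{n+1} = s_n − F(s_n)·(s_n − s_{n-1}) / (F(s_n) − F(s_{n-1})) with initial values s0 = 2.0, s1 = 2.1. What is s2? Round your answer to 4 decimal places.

2.0318

F(2.0) = -1.000000, F(2.1) = 2.148100
s2 = 2.100000 − 2.148100·(2.100000 − 2.000000) / (2.148100 − (-1.000000)) = 2.100000 − (0.214810)/(3.148100) = 2.031765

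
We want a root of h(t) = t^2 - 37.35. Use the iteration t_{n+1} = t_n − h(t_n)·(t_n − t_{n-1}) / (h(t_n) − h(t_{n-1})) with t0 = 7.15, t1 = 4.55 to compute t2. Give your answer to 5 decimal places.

h(7.15) = 13.7725000, h(4.55) = -16.6475000
t2 = 4.5500000 − (-16.6475000)·(4.5500000 − 7.1500000) / (-16.6475000 − 13.7725000) = 4.5500000 − (43.2835000)/(-30.4200000) = 5.9728632

5.97286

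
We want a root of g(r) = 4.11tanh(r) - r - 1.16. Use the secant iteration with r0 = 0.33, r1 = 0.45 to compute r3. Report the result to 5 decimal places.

0.39932

g(0.33) = -0.1808796, g(0.45) = 0.1240049
r2 = 0.4500000 − 0.1240049·(0.4500000 − 0.3300000) / (0.1240049 − (-0.1808796)) = 0.4500000 − (0.0148806)/(0.3048845) = 0.4011927
g(0.4011927) = 0.0045900
r3 = 0.4011927 − 0.0045900·(0.4011927 − 0.4500000) / (0.0045900 − 0.1240049) = 0.4011927 − (-0.0002240)/(-0.1194149) = 0.3993167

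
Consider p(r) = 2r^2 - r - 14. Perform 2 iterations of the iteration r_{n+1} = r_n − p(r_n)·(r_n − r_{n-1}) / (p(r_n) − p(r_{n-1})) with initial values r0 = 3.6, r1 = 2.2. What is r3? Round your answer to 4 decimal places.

2.9220

p(3.6) = 8.320000, p(2.2) = -6.520000
r2 = 2.200000 − (-6.520000)·(2.200000 − 3.600000) / (-6.520000 − 8.320000) = 2.200000 − (9.128000)/(-14.840000) = 2.815094
p(2.815094) = -0.965582
r3 = 2.815094 − (-0.965582)·(2.815094 − 2.200000) / (-0.965582 − (-6.520000)) = 2.815094 − (-0.593924)/(5.554418) = 2.922023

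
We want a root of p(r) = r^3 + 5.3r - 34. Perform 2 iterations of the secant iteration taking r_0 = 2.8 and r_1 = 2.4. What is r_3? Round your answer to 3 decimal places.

p(2.8) = 2.79200, p(2.4) = -7.45600
r_2 = 2.40000 − (-7.45600)·(2.40000 − 2.80000) / (-7.45600 − 2.79200) = 2.40000 − (2.98240)/(-10.24800) = 2.69102
p(2.69102) = -0.25026
r_3 = 2.69102 − (-0.25026)·(2.69102 − 2.40000) / (-0.25026 − (-7.45600)) = 2.69102 − (-0.07283)/(7.20574) = 2.70113

2.701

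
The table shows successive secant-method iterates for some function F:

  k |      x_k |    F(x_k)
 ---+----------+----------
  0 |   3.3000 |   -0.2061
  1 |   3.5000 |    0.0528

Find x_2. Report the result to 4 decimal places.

3.4592

x_2 = 3.5000 − 0.0528·(3.5000 − 3.3000) / (0.0528 − (-0.2061))
   = 3.5000 − (0.010560)/(0.258900) = 3.459212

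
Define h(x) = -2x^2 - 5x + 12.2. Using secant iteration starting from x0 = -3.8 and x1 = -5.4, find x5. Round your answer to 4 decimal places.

h(-3.8) = 2.320000, h(-5.4) = -19.120000
x2 = -5.400000 − (-19.120000)·(-5.400000 − (-3.800000)) / (-19.120000 − 2.320000) = -5.400000 − (30.592000)/(-21.440000) = -3.973134
h(-3.973134) = 0.494079
x3 = -3.973134 − 0.494079·(-3.973134 − (-5.400000)) / (0.494079 − (-19.120000)) = -3.973134 − (0.704984)/(19.614079) = -4.009077
h(-4.009077) = 0.099987
x4 = -4.009077 − 0.099987·(-4.009077 − (-3.973134)) / (0.099987 − 0.494079) = -4.009077 − (-0.003594)/(-0.394092) = -4.018196
h(-4.018196) = -0.000822
x5 = -4.018196 − (-0.000822)·(-4.018196 − (-4.009077)) / (-0.000822 − 0.099987) = -4.018196 − (0.000007)/(-0.100809) = -4.018122

-4.0181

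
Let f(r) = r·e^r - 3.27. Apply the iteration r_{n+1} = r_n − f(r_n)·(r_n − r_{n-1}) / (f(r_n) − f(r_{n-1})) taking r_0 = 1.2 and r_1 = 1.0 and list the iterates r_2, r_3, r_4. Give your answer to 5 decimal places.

1.08717, 1.09502, 1.09449

f(1.2) = 0.7141403, f(1.0) = -0.5517182
r_2 = 1.0000000 − (-0.5517182)·(1.0000000 − 1.2000000) / (-0.5517182 − 0.7141403) = 1.0000000 − (0.1103436)/(-1.2658585) = 1.0871690
f(1.0871690) = -0.0456026
r_3 = 1.0871690 − (-0.0456026)·(1.0871690 − 1.0000000) / (-0.0456026 − (-0.5517182)) = 1.0871690 − (-0.0039751)/(0.5061156) = 1.0950232
f(1.0950232) = 0.0033004
r_4 = 1.0950232 − 0.0033004·(1.0950232 − 1.0871690) / (0.0033004 − (-0.0456026)) = 1.0950232 − (0.0000259)/(0.0489029) = 1.0944931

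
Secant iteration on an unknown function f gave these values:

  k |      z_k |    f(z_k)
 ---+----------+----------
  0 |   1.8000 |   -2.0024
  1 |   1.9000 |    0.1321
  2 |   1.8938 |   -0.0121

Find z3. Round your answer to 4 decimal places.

1.8943

z3 = 1.8938 − (-0.0121)·(1.8938 − 1.9000) / (-0.0121 − 0.1321)
   = 1.8938 − (0.000075)/(-0.144200) = 1.894320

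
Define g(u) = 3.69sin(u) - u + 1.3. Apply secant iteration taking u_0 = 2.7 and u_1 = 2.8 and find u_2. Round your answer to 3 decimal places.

2.740

g(2.7) = 0.17703, g(2.8) = -0.26389
u_2 = 2.80000 − (-0.26389)·(2.80000 − 2.70000) / (-0.26389 − 0.17703) = 2.80000 − (-0.02639)/(-0.44093) = 2.74015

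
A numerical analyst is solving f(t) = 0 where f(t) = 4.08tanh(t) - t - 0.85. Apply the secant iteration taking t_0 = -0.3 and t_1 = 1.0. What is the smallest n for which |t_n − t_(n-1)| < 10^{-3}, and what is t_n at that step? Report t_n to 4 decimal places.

f(-0.3) = -1.738555, f(1.0) = 1.257304
t_2 = 1.000000 − 1.257304·(1.300000)/(2.995860) = 0.454415;  |Δ| = 0.545585
f(0.454415) = 0.431713
t_3 = 0.454415 − 0.431713·(-0.545585)/(-0.825591) = 0.169122;  |Δ| = 0.285294
f(0.169122) = -0.335609
t_4 = 0.169122 − (-0.335609)·(-0.285294)/(-0.767322) = 0.293903;  |Δ| = 0.124781
f(0.293903) = 0.021847
t_5 = 0.293903 − 0.021847·(0.124781)/(0.357456) = 0.286276;  |Δ| = 0.007626
f(0.286276) = 0.000836
t_6 = 0.286276 − 0.000836·(-0.007626)/(-0.021010) = 0.285973;  |Δ| = 0.000303
|t_6 − t_5| = 0.000303 < 10^{-3}

n = 6, t_n = 0.2860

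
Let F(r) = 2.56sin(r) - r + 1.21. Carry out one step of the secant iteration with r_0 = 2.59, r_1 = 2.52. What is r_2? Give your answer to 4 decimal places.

2.5777

F(2.59) = -0.038446, F(2.52) = 0.180766
r_2 = 2.520000 − 0.180766·(2.520000 − 2.590000) / (0.180766 − (-0.038446)) = 2.520000 − (-0.012654)/(0.219213) = 2.577723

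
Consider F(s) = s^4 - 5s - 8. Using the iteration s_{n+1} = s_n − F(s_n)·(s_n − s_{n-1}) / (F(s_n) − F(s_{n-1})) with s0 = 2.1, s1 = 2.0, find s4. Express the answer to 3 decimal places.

2.070

F(2.1) = 0.94810, F(2.0) = -2.00000
s2 = 2.00000 − (-2.00000)·(2.00000 − 2.10000) / (-2.00000 − 0.94810) = 2.00000 − (0.20000)/(-2.94810) = 2.06784
F(2.06784) = -0.05534
s3 = 2.06784 − (-0.05534)·(2.06784 − 2.00000) / (-0.05534 − (-2.00000)) = 2.06784 − (-0.00375)/(1.94466) = 2.06977
F(2.06977) = 0.00338
s4 = 2.06977 − 0.00338·(2.06977 − 2.06784) / (0.00338 − (-0.05534)) = 2.06977 − (0.00001)/(0.05872) = 2.06966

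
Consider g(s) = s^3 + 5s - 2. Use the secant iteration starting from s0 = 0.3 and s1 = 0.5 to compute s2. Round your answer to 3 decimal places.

g(0.3) = -0.47300, g(0.5) = 0.62500
s2 = 0.50000 − 0.62500·(0.50000 − 0.30000) / (0.62500 − (-0.47300)) = 0.50000 − (0.12500)/(1.09800) = 0.38616

0.386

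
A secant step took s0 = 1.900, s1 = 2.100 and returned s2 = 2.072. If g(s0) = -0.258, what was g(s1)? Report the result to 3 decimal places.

0.042

The secant line through (1.900, -0.258) and (2.100, g(s1)) crosses zero at s2 = 2.072.
So (1.900, -0.258), (2.100, g(s1)), (2.072, 0) are collinear:
g(s1) = -0.258 · (2.100 − 2.072) / (1.900 − 2.072) = -0.258 · (0.02800)/(-0.17200) = 0.04200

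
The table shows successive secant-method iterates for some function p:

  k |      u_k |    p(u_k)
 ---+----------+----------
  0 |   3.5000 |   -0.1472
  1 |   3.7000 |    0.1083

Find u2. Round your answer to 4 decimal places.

3.6152

u2 = 3.7000 − 0.1083·(3.7000 − 3.5000) / (0.1083 − (-0.1472))
   = 3.7000 − (0.021660)/(0.255500) = 3.615225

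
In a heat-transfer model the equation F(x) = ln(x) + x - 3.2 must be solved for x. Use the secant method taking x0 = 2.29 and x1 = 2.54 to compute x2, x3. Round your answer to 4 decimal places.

F(2.29) = -0.081448, F(2.54) = 0.272164
x2 = 2.540000 − 0.272164·(2.540000 − 2.290000) / (0.272164 − (-0.081448)) = 2.540000 − (0.068041)/(0.353612) = 2.347583
F(2.347583) = 0.000969
x3 = 2.347583 − 0.000969·(2.347583 − 2.540000) / (0.000969 − 0.272164) = 2.347583 − (-0.000187)/(-0.271195) = 2.346895

2.3476, 2.3469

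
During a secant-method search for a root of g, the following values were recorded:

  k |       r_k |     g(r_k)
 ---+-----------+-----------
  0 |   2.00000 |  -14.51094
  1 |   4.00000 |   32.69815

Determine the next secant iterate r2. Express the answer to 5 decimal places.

2.61475

r2 = 4.00000 − 32.69815·(4.00000 − 2.00000) / (32.69815 − (-14.51094))
   = 4.00000 − (65.3963000)/(47.2090900) = 2.6147519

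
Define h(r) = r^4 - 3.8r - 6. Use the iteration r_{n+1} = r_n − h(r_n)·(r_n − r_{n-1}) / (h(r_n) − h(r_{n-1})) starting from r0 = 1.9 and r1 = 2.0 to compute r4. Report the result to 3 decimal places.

1.908

h(1.9) = -0.18790, h(2.0) = 2.40000
r2 = 2.00000 − 2.40000·(2.00000 − 1.90000) / (2.40000 − (-0.18790)) = 2.00000 − (0.24000)/(2.58790) = 1.90726
h(1.90726) = -0.01514
r3 = 1.90726 − (-0.01514)·(1.90726 − 2.00000) / (-0.01514 − 2.40000) = 1.90726 − (0.00140)/(-2.41514) = 1.90784
h(1.90784) = -0.00121
r4 = 1.90784 − (-0.00121)·(1.90784 − 1.90726) / (-0.00121 − (-0.01514)) = 1.90784 − (0.00000)/(0.01393) = 1.90789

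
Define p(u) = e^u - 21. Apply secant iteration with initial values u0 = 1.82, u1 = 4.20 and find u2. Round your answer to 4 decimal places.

p(1.82) = -14.828142, p(4.20) = 45.686331
u2 = 4.200000 − 45.686331·(4.200000 − 1.820000) / (45.686331 − (-14.828142)) = 4.200000 − (108.733468)/(60.514473) = 2.403182

2.4032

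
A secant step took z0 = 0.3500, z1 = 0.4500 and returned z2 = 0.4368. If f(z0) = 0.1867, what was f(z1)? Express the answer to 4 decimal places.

The secant line through (0.3500, 0.1867) and (0.4500, f(z1)) crosses zero at z2 = 0.4368.
So (0.3500, 0.1867), (0.4500, f(z1)), (0.4368, 0) are collinear:
f(z1) = 0.1867 · (0.4500 − 0.4368) / (0.3500 − 0.4368) = 0.1867 · (0.013200)/(-0.086800) = -0.028392

-0.0284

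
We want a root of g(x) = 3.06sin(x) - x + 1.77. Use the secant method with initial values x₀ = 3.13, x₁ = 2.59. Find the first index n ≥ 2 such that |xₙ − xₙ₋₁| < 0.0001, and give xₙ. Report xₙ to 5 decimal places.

n = 5, xₙ = 2.79873

g(3.13) = -1.3245273, g(2.59) = 0.7835757
x₂ = 2.5900000 − 0.7835757·(-0.5400000)/(2.1081030) = 2.7907164;  |Δ| = 0.2007164
g(2.7907164) = 0.0310692
x₃ = 2.7907164 − 0.0310692·(0.2007164)/(-0.7525065) = 2.7990035;  |Δ| = 0.0082871
g(2.7990035) = -0.0010672
x₄ = 2.7990035 − (-0.0010672)·(0.0082871)/(-0.0321364) = 2.7987283;  |Δ| = 0.0002752
g(2.7987283) = 0.0000011
x₅ = 2.7987283 − 0.0000011·(-0.0002752)/(0.0010684) = 2.7987286;  |Δ| = 0.0000003
|x₅ − x₄| = 0.0000003 < 0.0001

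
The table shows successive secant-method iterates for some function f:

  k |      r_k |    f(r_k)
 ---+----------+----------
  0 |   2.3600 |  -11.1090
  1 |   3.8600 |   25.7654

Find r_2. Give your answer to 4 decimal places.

r_2 = 3.8600 − 25.7654·(3.8600 − 2.3600) / (25.7654 − (-11.1090))
   = 3.8600 − (38.648100)/(36.874400) = 2.811899

2.8119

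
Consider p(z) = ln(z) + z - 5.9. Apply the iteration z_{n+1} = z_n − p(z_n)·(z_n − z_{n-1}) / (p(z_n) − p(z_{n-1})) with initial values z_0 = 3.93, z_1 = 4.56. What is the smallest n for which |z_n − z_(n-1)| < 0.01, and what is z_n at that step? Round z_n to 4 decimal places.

p(3.93) = -0.601361, p(4.56) = 0.177323
z_2 = 4.560000 − 0.177323·(0.630000)/(0.778683) = 4.416536;  |Δ| = 0.143464
p(4.416536) = 0.001891
z_3 = 4.416536 − 0.001891·(-0.143464)/(-0.175431) = 4.414989;  |Δ| = 0.001547
|z_3 − z_2| = 0.001547 < 0.01

n = 3, z_n = 4.4150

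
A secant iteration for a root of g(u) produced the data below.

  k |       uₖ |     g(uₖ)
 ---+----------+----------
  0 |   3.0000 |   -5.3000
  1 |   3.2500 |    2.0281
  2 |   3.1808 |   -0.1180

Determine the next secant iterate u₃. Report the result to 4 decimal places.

u₃ = 3.1808 − (-0.1180)·(3.1808 − 3.2500) / (-0.1180 − 2.0281)
   = 3.1808 − (0.008166)/(-2.146100) = 3.184605

3.1846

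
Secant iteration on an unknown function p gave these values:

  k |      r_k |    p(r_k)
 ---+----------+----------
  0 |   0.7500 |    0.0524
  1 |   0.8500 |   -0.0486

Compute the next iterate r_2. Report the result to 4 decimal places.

r_2 = 0.8500 − (-0.0486)·(0.8500 − 0.7500) / (-0.0486 − 0.0524)
   = 0.8500 − (-0.004860)/(-0.101000) = 0.801881

0.8019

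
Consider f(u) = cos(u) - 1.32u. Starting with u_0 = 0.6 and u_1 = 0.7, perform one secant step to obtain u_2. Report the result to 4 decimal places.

0.6173

f(0.6) = 0.033336, f(0.7) = -0.159158
u_2 = 0.700000 − (-0.159158)·(0.700000 − 0.600000) / (-0.159158 − 0.033336) = 0.700000 − (-0.015916)/(-0.192493) = 0.617318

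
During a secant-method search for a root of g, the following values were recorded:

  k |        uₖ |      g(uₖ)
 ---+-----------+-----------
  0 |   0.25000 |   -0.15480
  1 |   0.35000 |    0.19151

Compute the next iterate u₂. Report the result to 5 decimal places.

0.29470

u₂ = 0.35000 − 0.19151·(0.35000 − 0.25000) / (0.19151 − (-0.15480))
   = 0.35000 − (0.0191510)/(0.3463100) = 0.2946998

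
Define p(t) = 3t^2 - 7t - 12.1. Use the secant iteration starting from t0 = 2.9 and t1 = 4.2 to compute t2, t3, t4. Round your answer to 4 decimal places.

p(2.9) = -7.170000, p(4.2) = 11.420000
t2 = 4.200000 − 11.420000·(4.200000 − 2.900000) / (11.420000 − (-7.170000)) = 4.200000 − (14.846000)/(18.590000) = 3.401399
p(3.401399) = -1.201253
t3 = 3.401399 − (-1.201253)·(3.401399 − 4.200000) / (-1.201253 − 11.420000) = 3.401399 − (0.959322)/(-12.621253) = 3.477407
p(3.477407) = -0.164770
t4 = 3.477407 − (-0.164770)·(3.477407 − 3.401399) / (-0.164770 − (-1.201253)) = 3.477407 − (-0.012524)/(1.036483) = 3.489490

3.4014, 3.4774, 3.4895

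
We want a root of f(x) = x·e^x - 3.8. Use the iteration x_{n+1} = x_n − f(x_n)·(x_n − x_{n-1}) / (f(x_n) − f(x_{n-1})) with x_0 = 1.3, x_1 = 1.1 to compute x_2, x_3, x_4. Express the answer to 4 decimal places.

f(1.3) = 0.970086, f(1.1) = -0.495417
x_2 = 1.100000 − (-0.495417)·(1.100000 − 1.300000) / (-0.495417 − 0.970086) = 1.100000 − (0.099083)/(-1.465503) = 1.167611
f(1.167611) = -0.046946
x_3 = 1.167611 − (-0.046946)·(1.167611 − 1.100000) / (-0.046946 − (-0.495417)) = 1.167611 − (-0.003174)/(0.448472) = 1.174688
f(1.174688) = 0.002621
x_4 = 1.174688 − 0.002621·(1.174688 − 1.167611) / (0.002621 − (-0.046946)) = 1.174688 − (0.000019)/(0.049567) = 1.174314

1.1676, 1.1747, 1.1743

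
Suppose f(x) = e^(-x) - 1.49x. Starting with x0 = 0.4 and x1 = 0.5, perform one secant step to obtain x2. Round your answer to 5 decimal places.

0.43493

f(0.4) = 0.0743200, f(0.5) = -0.1384693
x2 = 0.5000000 − (-0.1384693)·(0.5000000 − 0.4000000) / (-0.1384693 − 0.0743200) = 0.5000000 − (-0.0138469)/(-0.2127894) = 0.4349266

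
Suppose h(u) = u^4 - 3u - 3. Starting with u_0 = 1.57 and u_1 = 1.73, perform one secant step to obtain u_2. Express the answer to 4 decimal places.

1.6789

h(1.57) = -1.634268, h(1.73) = 0.767450
u_2 = 1.730000 − 0.767450·(1.730000 − 1.570000) / (0.767450 − (-1.634268)) = 1.730000 − (0.122792)/(2.401718) = 1.678873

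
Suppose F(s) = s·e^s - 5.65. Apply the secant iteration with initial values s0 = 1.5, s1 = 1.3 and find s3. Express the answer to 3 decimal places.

1.398

F(1.5) = 1.07253, F(1.3) = -0.87991
s2 = 1.30000 − (-0.87991)·(1.30000 − 1.50000) / (-0.87991 − 1.07253) = 1.30000 − (0.17598)/(-1.95245) = 1.39013
F(1.39013) = -0.06807
s3 = 1.39013 − (-0.06807)·(1.39013 − 1.30000) / (-0.06807 − (-0.87991)) = 1.39013 − (-0.00614)/(0.81185) = 1.39769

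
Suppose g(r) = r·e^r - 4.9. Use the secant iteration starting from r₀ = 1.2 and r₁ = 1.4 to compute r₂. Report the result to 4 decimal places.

g(1.2) = -0.915860, g(1.4) = 0.777280
r₂ = 1.400000 − 0.777280·(1.400000 − 1.200000) / (0.777280 − (-0.915860)) = 1.400000 − (0.155456)/(1.693140) = 1.308185

1.3082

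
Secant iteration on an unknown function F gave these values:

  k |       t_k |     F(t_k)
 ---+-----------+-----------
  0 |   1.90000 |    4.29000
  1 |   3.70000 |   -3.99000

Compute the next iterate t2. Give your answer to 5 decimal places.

2.83261

t2 = 3.70000 − (-3.99000)·(3.70000 − 1.90000) / (-3.99000 − 4.29000)
   = 3.70000 − (-7.1820000)/(-8.2800000) = 2.8326087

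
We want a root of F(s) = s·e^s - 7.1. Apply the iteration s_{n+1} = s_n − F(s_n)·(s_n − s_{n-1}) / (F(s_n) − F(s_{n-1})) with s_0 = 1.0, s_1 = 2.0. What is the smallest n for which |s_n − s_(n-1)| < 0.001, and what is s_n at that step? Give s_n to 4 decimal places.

F(1.0) = -4.381718, F(2.0) = 7.678112
s_2 = 2.000000 − 7.678112·(1.000000)/(12.059830) = 1.363332;  |Δ| = 0.636668
F(1.363332) = -1.770470
s_3 = 1.363332 − (-1.770470)·(-0.636668)/(-9.448582) = 1.482630;  |Δ| = 0.119299
F(1.482630) = -0.569733
s_4 = 1.482630 − (-0.569733)·(0.119299)/(1.200737) = 1.539236;  |Δ| = 0.056605
F(1.539236) = 0.074418
s_5 = 1.539236 − 0.074418·(0.056605)/(0.644151) = 1.532696;  |Δ| = 0.006540
F(1.532696) = -0.002629
s_6 = 1.532696 − (-0.002629)·(-0.006540)/(-0.077047) = 1.532919;  |Δ| = 0.000223
|s_6 − s_5| = 0.000223 < 0.001

n = 6, s_n = 1.5329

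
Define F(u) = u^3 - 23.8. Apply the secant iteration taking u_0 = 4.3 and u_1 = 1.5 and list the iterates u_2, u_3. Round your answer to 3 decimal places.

2.251, 3.410

F(4.3) = 55.70700, F(1.5) = -20.42500
u_2 = 1.50000 − (-20.42500)·(1.50000 − 4.30000) / (-20.42500 − 55.70700) = 1.50000 − (57.19000)/(-76.13200) = 2.25120
F(2.25120) = -12.39121
u_3 = 2.25120 − (-12.39121)·(2.25120 − 1.50000) / (-12.39121 − (-20.42500)) = 2.25120 − (-9.30822)/(8.03379) = 3.40983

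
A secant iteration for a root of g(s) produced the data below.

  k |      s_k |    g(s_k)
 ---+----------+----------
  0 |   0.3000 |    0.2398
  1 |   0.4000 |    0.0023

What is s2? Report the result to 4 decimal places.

s2 = 0.4000 − 0.0023·(0.4000 − 0.3000) / (0.0023 − 0.2398)
   = 0.4000 − (0.000230)/(-0.237500) = 0.400968

0.4010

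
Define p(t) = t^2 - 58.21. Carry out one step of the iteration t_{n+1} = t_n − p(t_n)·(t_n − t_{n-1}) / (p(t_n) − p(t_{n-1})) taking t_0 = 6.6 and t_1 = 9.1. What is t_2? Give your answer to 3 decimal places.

7.533

p(6.6) = -14.65000, p(9.1) = 24.60000
t_2 = 9.10000 − 24.60000·(9.10000 − 6.60000) / (24.60000 − (-14.65000)) = 9.10000 − (61.50000)/(39.25000) = 7.53312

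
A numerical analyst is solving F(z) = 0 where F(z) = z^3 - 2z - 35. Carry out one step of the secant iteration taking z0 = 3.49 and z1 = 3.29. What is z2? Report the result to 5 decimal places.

F(3.49) = 0.5285490, F(3.29) = -5.9687110
z2 = 3.2900000 − (-5.9687110)·(3.2900000 − 3.4900000) / (-5.9687110 − 0.5285490) = 3.2900000 − (1.1937422)/(-6.4972600) = 3.4737301

3.47373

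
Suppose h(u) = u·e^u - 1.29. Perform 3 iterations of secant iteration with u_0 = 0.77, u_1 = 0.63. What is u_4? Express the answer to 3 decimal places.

0.664

h(0.77) = 0.37302, h(0.63) = -0.10711
u_2 = 0.63000 − (-0.10711)·(0.63000 − 0.77000) / (-0.10711 − 0.37302) = 0.63000 − (0.01499)/(-0.48013) = 0.66123
h(0.66123) = -0.00908
u_3 = 0.66123 − (-0.00908)·(0.66123 − 0.63000) / (-0.00908 − (-0.10711)) = 0.66123 − (-0.00028)/(0.09803) = 0.66412
h(0.66412) = 0.00025
u_4 = 0.66412 − 0.00025·(0.66412 − 0.66123) / (0.00025 − (-0.00908)) = 0.66412 − (0.00000)/(0.00933) = 0.66405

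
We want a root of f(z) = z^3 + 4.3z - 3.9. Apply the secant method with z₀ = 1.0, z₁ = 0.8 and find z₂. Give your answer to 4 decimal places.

f(1.0) = 1.400000, f(0.8) = 0.052000
z₂ = 0.800000 − 0.052000·(0.800000 − 1.000000) / (0.052000 − 1.400000) = 0.800000 − (-0.010400)/(-1.348000) = 0.792285

0.7923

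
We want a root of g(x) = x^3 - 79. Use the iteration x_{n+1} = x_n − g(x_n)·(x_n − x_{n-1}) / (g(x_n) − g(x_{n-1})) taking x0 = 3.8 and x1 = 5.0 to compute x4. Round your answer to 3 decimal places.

4.291

g(3.8) = -24.12800, g(5.0) = 46.00000
x2 = 5.00000 − 46.00000·(5.00000 − 3.80000) / (46.00000 − (-24.12800)) = 5.00000 − (55.20000)/(70.12800) = 4.21287
g(4.21287) = -4.22894
x3 = 4.21287 − (-4.22894)·(4.21287 − 5.00000) / (-4.22894 − 46.00000) = 4.21287 − (3.32874)/(-50.22894) = 4.27914
g(4.27914) = -0.64455
x4 = 4.27914 − (-0.64455)·(4.27914 − 4.21287) / (-0.64455 − (-4.22894)) = 4.27914 − (-0.04271)/(3.58440) = 4.29106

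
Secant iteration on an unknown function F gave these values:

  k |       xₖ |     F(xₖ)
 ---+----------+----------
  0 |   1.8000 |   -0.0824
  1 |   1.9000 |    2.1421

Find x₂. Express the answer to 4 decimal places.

1.8037

x₂ = 1.9000 − 2.1421·(1.9000 − 1.8000) / (2.1421 − (-0.0824))
   = 1.9000 − (0.214210)/(2.224500) = 1.803704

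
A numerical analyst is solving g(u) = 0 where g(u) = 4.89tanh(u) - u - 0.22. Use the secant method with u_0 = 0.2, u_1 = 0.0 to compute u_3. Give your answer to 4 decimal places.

g(0.2) = 0.545165, g(0.0) = -0.220000
u_2 = 0.000000 − (-0.220000)·(0.000000 − 0.200000) / (-0.220000 − 0.545165) = 0.000000 − (0.044000)/(-0.765165) = 0.057504
g(0.057504) = 0.003381
u_3 = 0.057504 − 0.003381·(0.057504 − 0.000000) / (0.003381 − (-0.220000)) = 0.057504 − (0.000194)/(0.223381) = 0.056634

0.0566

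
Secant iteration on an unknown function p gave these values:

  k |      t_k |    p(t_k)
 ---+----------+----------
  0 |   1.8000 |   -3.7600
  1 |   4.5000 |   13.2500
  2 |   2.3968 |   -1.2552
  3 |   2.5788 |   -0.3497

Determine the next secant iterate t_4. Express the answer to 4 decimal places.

2.6491

t_4 = 2.5788 − (-0.3497)·(2.5788 − 2.3968) / (-0.3497 − (-1.2552))
   = 2.5788 − (-0.063645)/(0.905500) = 2.649088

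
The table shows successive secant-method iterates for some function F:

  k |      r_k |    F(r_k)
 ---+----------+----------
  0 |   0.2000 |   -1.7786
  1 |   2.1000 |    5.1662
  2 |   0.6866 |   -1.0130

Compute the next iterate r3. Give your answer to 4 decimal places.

r3 = 0.6866 − (-1.0130)·(0.6866 − 2.1000) / (-1.0130 − 5.1662)
   = 0.6866 − (1.431774)/(-6.179200) = 0.918309

0.9183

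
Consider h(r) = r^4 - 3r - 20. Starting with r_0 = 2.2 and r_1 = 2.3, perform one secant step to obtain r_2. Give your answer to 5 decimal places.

h(2.2) = -3.1744000, h(2.3) = 1.0841000
r_2 = 2.3000000 − 1.0841000·(2.3000000 − 2.2000000) / (1.0841000 − (-3.1744000)) = 2.3000000 − (0.1084100)/(4.2585000) = 2.2745427

2.27454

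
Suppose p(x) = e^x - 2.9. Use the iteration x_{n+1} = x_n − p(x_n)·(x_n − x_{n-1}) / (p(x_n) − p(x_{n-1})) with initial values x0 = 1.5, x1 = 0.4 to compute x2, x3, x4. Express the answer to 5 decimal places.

0.91808, 1.12043, 1.06057

p(1.5) = 1.5816891, p(0.4) = -1.4081753
x2 = 0.4000000 − (-1.4081753)·(0.4000000 − 1.5000000) / (-1.4081753 − 1.5816891) = 0.4000000 − (1.5489928)/(-2.9898644) = 0.9180813
p(0.9180813) = -0.3955196
x3 = 0.9180813 − (-0.3955196)·(0.9180813 − 0.4000000) / (-0.3955196 − (-1.4081753)) = 0.9180813 − (-0.2049113)/(1.0126557) = 1.1204317
p(1.1204317) = 0.1661776
x4 = 1.1204317 − 0.1661776·(1.1204317 − 0.9180813) / (0.1661776 − (-0.3955196)) = 1.1204317 − (0.0336261)/(0.5616971) = 1.0605665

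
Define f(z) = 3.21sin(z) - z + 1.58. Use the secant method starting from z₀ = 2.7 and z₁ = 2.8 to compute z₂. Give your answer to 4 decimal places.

2.7635

f(2.7) = 0.251889, f(2.8) = -0.144688
z₂ = 2.800000 − (-0.144688)·(2.800000 − 2.700000) / (-0.144688 − 0.251889) = 2.800000 − (-0.014469)/(-0.396577) = 2.763516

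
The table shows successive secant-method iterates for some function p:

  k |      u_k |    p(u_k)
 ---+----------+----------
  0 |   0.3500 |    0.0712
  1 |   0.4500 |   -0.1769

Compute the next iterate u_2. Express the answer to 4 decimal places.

0.3787

u_2 = 0.4500 − (-0.1769)·(0.4500 − 0.3500) / (-0.1769 − 0.0712)
   = 0.4500 − (-0.017690)/(-0.248100) = 0.378698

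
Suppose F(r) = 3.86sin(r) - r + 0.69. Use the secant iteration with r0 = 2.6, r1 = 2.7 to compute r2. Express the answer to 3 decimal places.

F(2.6) = 0.07984, F(2.7) = -0.36031
r2 = 2.70000 − (-0.36031)·(2.70000 − 2.60000) / (-0.36031 − 0.07984) = 2.70000 − (-0.03603)/(-0.44015) = 2.61814

2.618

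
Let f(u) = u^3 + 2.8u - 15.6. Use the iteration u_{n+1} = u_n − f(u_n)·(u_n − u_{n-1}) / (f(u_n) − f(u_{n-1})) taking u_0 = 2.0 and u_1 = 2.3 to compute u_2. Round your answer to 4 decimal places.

f(2.0) = -2.000000, f(2.3) = 3.007000
u_2 = 2.300000 − 3.007000·(2.300000 − 2.000000) / (3.007000 − (-2.000000)) = 2.300000 − (0.902100)/(5.007000) = 2.119832

2.1198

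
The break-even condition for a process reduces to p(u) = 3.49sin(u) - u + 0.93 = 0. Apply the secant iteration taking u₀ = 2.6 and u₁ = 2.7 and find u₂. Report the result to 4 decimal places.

p(2.6) = 0.129100, p(2.7) = -0.278444
u₂ = 2.700000 − (-0.278444)·(2.700000 − 2.600000) / (-0.278444 − 0.129100) = 2.700000 − (-0.027844)/(-0.407544) = 2.631678

2.6317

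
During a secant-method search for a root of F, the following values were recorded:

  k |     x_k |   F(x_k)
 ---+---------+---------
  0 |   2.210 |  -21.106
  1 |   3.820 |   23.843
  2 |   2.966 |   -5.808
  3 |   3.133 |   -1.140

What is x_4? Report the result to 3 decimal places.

3.174

x_4 = 3.133 − (-1.140)·(3.133 − 2.966) / (-1.140 − (-5.808))
   = 3.133 − (-0.19038)/(4.66800) = 3.17378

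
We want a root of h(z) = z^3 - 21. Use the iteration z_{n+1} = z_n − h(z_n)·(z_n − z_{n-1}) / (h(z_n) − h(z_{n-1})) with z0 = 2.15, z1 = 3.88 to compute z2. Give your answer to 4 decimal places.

2.5448

h(2.15) = -11.061625, h(3.88) = 37.411072
z2 = 3.880000 − 37.411072·(3.880000 − 2.150000) / (37.411072 − (-11.061625)) = 3.880000 − (64.721155)/(48.472697) = 2.544792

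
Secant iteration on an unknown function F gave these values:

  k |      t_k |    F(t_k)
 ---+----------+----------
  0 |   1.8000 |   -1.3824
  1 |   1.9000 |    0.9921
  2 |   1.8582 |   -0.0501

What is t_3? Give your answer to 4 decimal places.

t_3 = 1.8582 − (-0.0501)·(1.8582 − 1.9000) / (-0.0501 − 0.9921)
   = 1.8582 − (0.002094)/(-1.042200) = 1.860209

1.8602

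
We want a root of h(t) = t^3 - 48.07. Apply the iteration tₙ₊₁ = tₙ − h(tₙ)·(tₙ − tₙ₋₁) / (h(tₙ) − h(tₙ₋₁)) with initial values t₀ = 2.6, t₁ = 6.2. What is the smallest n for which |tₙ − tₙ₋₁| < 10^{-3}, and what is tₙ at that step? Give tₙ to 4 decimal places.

h(2.6) = -30.494000, h(6.2) = 190.258000
t₂ = 6.200000 − 190.258000·(3.600000)/(220.752000) = 3.097293;  |Δ| = 3.102707
h(3.097293) = -18.356978
t₃ = 3.097293 − (-18.356978)·(-3.102707)/(-208.614978) = 3.370314;  |Δ| = 0.273021
h(3.370314) = -9.786542
t₄ = 3.370314 − (-9.786542)·(0.273021)/(8.570435) = 3.682076;  |Δ| = 0.311762
h(3.682076) = 1.850419
t₅ = 3.682076 − 1.850419·(0.311762)/(11.636962) = 3.632502;  |Δ| = 0.049574
h(3.632502) = -0.138879
t₆ = 3.632502 − (-0.138879)·(-0.049574)/(-1.989298) = 3.635963;  |Δ| = 0.003461
h(3.635963) = -0.001748
t₇ = 3.635963 − (-0.001748)·(0.003461)/(0.137131) = 3.636007;  |Δ| = 0.000044
|t₇ − t₆| = 0.000044 < 10^{-3}

n = 7, tₙ = 3.6360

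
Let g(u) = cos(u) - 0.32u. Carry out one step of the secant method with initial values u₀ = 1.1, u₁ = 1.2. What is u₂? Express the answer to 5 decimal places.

1.18244

g(1.1) = 0.1015961, g(1.2) = -0.0216422
u₂ = 1.2000000 − (-0.0216422)·(1.2000000 − 1.1000000) / (-0.0216422 − 0.1015961) = 1.2000000 − (-0.0021642)/(-0.1232384) = 1.1824387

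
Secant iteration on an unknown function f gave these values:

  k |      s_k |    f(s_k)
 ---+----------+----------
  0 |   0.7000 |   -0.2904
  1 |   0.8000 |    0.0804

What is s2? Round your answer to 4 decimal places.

0.7783

s2 = 0.8000 − 0.0804·(0.8000 − 0.7000) / (0.0804 − (-0.2904))
   = 0.8000 − (0.008040)/(0.370800) = 0.778317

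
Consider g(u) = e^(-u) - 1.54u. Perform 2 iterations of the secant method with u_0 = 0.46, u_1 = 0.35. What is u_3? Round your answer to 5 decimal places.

0.42467

g(0.46) = -0.0771164, g(0.35) = 0.1656881
u_2 = 0.3500000 − 0.1656881·(0.3500000 − 0.4600000) / (0.1656881 − (-0.0771164)) = 0.3500000 − (-0.0182257)/(0.2428044) = 0.4250632
g(0.4250632) = -0.0008690
u_3 = 0.4250632 − (-0.0008690)·(0.4250632 − 0.3500000) / (-0.0008690 − 0.1656881) = 0.4250632 − (-0.0000652)/(-0.1665571) = 0.4246716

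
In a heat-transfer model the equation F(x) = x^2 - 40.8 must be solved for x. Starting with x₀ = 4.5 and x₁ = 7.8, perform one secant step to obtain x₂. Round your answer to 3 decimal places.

F(4.5) = -20.55000, F(7.8) = 20.04000
x₂ = 7.80000 − 20.04000·(7.80000 − 4.50000) / (20.04000 − (-20.55000)) = 7.80000 − (66.13200)/(40.59000) = 6.17073

6.171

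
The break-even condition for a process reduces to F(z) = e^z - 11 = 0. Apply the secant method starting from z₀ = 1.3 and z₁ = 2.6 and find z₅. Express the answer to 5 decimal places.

F(1.3) = -7.3307033, F(2.6) = 2.4637380
z₂ = 2.6000000 − 2.4637380·(2.6000000 − 1.3000000) / (2.4637380 − (-7.3307033)) = 2.6000000 − (3.2028594)/(9.7944414) = 2.2729921
F(2.2729921) = -1.2915938
z₃ = 2.2729921 − (-1.2915938)·(2.2729921 − 2.6000000) / (-1.2915938 − 2.4637380) = 2.2729921 − (0.4223614)/(-3.7553319) = 2.3854619
F(2.3854619) = -0.1359203
z₄ = 2.3854619 − (-0.1359203)·(2.3854619 − 2.2729921) / (-0.1359203 − (-1.2915938)) = 2.3854619 − (-0.0152869)/(1.1556735) = 2.3986896
F(2.3986896) = 0.0087414
z₅ = 2.3986896 − 0.0087414·(2.3986896 − 2.3854619) / (0.0087414 − (-0.1359203)) = 2.3986896 − (0.0001156)/(0.1446617) = 2.3978903

2.39789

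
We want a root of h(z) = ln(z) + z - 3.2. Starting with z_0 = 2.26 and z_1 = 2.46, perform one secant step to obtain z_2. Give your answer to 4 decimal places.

2.3475

h(2.26) = -0.124635, h(2.46) = 0.160161
z_2 = 2.460000 − 0.160161·(2.460000 − 2.260000) / (0.160161 − (-0.124635)) = 2.460000 − (0.032032)/(0.284797) = 2.347526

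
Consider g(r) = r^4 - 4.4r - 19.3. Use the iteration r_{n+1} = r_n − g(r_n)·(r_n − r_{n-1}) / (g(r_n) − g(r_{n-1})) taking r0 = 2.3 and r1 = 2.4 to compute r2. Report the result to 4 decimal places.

g(2.3) = -1.435900, g(2.4) = 3.317600
r2 = 2.400000 − 3.317600·(2.400000 − 2.300000) / (3.317600 − (-1.435900)) = 2.400000 − (0.331760)/(4.753500) = 2.330207

2.3302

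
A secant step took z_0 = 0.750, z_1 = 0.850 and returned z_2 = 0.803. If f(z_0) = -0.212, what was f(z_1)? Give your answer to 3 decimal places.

0.188

The secant line through (0.750, -0.212) and (0.850, f(z_1)) crosses zero at z_2 = 0.803.
So (0.750, -0.212), (0.850, f(z_1)), (0.803, 0) are collinear:
f(z_1) = -0.212 · (0.850 − 0.803) / (0.750 − 0.803) = -0.212 · (0.04700)/(-0.05300) = 0.18800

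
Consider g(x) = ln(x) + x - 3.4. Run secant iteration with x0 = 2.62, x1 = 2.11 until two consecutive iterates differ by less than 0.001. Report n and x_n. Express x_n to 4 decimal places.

n = 4, x_n = 2.4884

g(2.62) = 0.183174, g(2.11) = -0.543312
x2 = 2.110000 − (-0.543312)·(-0.510000)/(-0.726486) = 2.491410;  |Δ| = 0.381410
g(2.491410) = 0.004259
x3 = 2.491410 − 0.004259·(0.381410)/(0.547571) = 2.488444;  |Δ| = 0.002966
g(2.488444) = 0.000101
x4 = 2.488444 − 0.000101·(-0.002966)/(-0.004158) = 2.488372;  |Δ| = 0.000072
|x4 − x3| = 0.000072 < 0.001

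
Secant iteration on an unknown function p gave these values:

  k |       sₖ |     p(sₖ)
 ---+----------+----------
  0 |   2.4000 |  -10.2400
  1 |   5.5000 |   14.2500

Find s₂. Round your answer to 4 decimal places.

3.6962

s₂ = 5.5000 − 14.2500·(5.5000 − 2.4000) / (14.2500 − (-10.2400))
   = 5.5000 − (44.175000)/(24.490000) = 3.696203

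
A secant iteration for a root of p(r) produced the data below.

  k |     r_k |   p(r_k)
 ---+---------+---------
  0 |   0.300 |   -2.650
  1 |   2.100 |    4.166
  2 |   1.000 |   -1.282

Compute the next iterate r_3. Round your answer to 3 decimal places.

1.259

r_3 = 1.000 − (-1.282)·(1.000 − 2.100) / (-1.282 − 4.166)
   = 1.000 − (1.41020)/(-5.44800) = 1.25885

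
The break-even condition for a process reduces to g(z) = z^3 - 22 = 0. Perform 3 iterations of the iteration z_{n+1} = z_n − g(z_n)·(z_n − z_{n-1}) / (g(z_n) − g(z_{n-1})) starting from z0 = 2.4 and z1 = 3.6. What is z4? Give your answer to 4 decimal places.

g(2.4) = -8.176000, g(3.6) = 24.656000
z2 = 3.600000 − 24.656000·(3.600000 − 2.400000) / (24.656000 − (-8.176000)) = 3.600000 − (29.587200)/(32.832000) = 2.698830
g(2.698830) = -2.342568
z3 = 2.698830 − (-2.342568)·(2.698830 − 3.600000) / (-2.342568 − 24.656000) = 2.698830 − (2.111051)/(-26.998568) = 2.777022
g(2.777022) = -0.584028
z4 = 2.777022 − (-0.584028)·(2.777022 − 2.698830) / (-0.584028 − (-2.342568)) = 2.777022 − (-0.045666)/(1.758540) = 2.802990

2.8030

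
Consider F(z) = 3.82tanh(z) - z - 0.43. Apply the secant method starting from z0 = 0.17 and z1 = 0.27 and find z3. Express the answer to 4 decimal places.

F(0.17) = 0.043216, F(0.27) = 0.307047
z2 = 0.270000 − 0.307047·(0.270000 − 0.170000) / (0.307047 − 0.043216) = 0.270000 − (0.030705)/(0.263831) = 0.153620
F(0.153620) = -0.001365
z3 = 0.153620 − (-0.001365)·(0.153620 − 0.270000) / (-0.001365 − 0.307047) = 0.153620 − (0.000159)/(-0.308412) = 0.154135

0.1541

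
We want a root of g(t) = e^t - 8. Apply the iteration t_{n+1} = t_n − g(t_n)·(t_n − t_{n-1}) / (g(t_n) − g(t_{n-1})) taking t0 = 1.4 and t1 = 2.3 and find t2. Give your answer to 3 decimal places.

g(1.4) = -3.94480, g(2.3) = 1.97418
t2 = 2.30000 − 1.97418·(2.30000 − 1.40000) / (1.97418 − (-3.94480)) = 2.30000 − (1.77676)/(5.91898) = 1.99982

2.000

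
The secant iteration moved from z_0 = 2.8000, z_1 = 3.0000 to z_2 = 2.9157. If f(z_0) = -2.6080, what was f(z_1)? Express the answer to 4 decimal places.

1.9002

The secant line through (2.8000, -2.6080) and (3.0000, f(z_1)) crosses zero at z_2 = 2.9157.
So (2.8000, -2.6080), (3.0000, f(z_1)), (2.9157, 0) are collinear:
f(z_1) = -2.6080 · (3.0000 − 2.9157) / (2.8000 − 2.9157) = -2.6080 · (0.084300)/(-0.115700) = 1.900211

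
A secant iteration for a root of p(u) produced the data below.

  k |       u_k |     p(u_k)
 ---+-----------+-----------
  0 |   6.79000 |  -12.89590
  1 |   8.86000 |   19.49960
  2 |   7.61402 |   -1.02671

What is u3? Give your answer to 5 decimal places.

7.67634

u3 = 7.61402 − (-1.02671)·(7.61402 − 8.86000) / (-1.02671 − 19.49960)
   = 7.61402 − (1.2792601)/(-20.5263100) = 7.6763429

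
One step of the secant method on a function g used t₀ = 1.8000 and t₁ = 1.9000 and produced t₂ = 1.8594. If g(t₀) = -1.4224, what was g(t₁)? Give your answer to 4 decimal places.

The secant line through (1.8000, -1.4224) and (1.9000, g(t₁)) crosses zero at t₂ = 1.8594.
So (1.8000, -1.4224), (1.9000, g(t₁)), (1.8594, 0) are collinear:
g(t₁) = -1.4224 · (1.9000 − 1.8594) / (1.8000 − 1.8594) = -1.4224 · (0.040600)/(-0.059400) = 0.972213

0.9722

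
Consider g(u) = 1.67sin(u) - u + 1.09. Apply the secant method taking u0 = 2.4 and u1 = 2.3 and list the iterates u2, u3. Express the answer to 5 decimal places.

g(2.4) = -0.1819765, g(2.3) = 0.0353277
u2 = 2.3000000 − 0.0353277·(2.3000000 − 2.4000000) / (0.0353277 − (-0.1819765)) = 2.3000000 − (-0.0035328)/(0.2173042) = 2.3162573
g(2.3162573) = 0.0008175
u3 = 2.3162573 − 0.0008175·(2.3162573 − 2.3000000) / (0.0008175 − 0.0353277) = 2.3162573 − (0.0000133)/(-0.0345102) = 2.3166424

2.31626, 2.31664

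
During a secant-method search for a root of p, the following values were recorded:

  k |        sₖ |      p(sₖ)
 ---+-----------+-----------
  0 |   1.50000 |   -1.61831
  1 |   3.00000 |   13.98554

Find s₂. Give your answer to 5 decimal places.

1.65557

s₂ = 3.00000 − 13.98554·(3.00000 − 1.50000) / (13.98554 − (-1.61831))
   = 3.00000 − (20.9783100)/(15.6038500) = 1.6555683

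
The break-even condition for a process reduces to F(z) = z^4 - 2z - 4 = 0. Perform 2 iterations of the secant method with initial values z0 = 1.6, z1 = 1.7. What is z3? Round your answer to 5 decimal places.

1.64279

F(1.6) = -0.6464000, F(1.7) = 0.9521000
z2 = 1.7000000 − 0.9521000·(1.7000000 − 1.6000000) / (0.9521000 − (-0.6464000)) = 1.7000000 − (0.0952100)/(1.5985000) = 1.6404379
F(1.6404379) = -0.0391982
z3 = 1.6404379 − (-0.0391982)·(1.6404379 − 1.7000000) / (-0.0391982 − 0.9521000) = 1.6404379 − (0.0023347)/(-0.9912982) = 1.6427931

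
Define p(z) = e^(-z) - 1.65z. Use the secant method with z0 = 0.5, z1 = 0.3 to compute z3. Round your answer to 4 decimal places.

0.4045

p(0.5) = -0.218469, p(0.3) = 0.245818
z2 = 0.300000 − 0.245818·(0.300000 − 0.500000) / (0.245818 − (-0.218469)) = 0.300000 − (-0.049164)/(0.464288) = 0.405891
p(0.405891) = -0.003336
z3 = 0.405891 − (-0.003336)·(0.405891 − 0.300000) / (-0.003336 − 0.245818) = 0.405891 − (-0.000353)/(-0.249154) = 0.404473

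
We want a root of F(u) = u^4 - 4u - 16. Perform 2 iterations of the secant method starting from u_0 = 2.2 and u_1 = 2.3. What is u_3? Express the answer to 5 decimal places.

F(2.2) = -1.3744000, F(2.3) = 2.7841000
u_2 = 2.3000000 − 2.7841000·(2.3000000 − 2.2000000) / (2.7841000 − (-1.3744000)) = 2.3000000 − (0.2784100)/(4.1585000) = 2.2330504
F(2.2330504) = -0.0668797
u_3 = 2.2330504 − (-0.0668797)·(2.2330504 − 2.3000000) / (-0.0668797 − 2.7841000) = 2.2330504 − (0.0044776)/(-2.8509797) = 2.2346209

2.23462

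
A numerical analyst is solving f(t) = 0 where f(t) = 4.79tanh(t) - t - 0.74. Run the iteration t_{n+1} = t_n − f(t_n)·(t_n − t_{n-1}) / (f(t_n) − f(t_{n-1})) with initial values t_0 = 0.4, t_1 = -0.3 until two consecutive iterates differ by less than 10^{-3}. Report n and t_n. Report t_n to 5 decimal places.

n = 4, t_n = 0.19849

f(0.4) = 0.6799555, f(-0.3) = -1.8353874
t_2 = -0.3000000 − (-1.8353874)·(-0.7000000)/(-2.5153429) = 0.2107738;  |Δ| = 0.5107738
f(0.2107738) = 0.0441428
t_3 = 0.2107738 − 0.0441428·(0.5107738)/(1.8795302) = 0.1987777;  |Δ| = 0.0119961
f(0.1987777) = 0.0010220
t_4 = 0.1987777 − 0.0010220·(-0.0119961)/(-0.0431208) = 0.1984934;  |Δ| = 0.0002843
|t_4 − t_3| = 0.0002843 < 10^{-3}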